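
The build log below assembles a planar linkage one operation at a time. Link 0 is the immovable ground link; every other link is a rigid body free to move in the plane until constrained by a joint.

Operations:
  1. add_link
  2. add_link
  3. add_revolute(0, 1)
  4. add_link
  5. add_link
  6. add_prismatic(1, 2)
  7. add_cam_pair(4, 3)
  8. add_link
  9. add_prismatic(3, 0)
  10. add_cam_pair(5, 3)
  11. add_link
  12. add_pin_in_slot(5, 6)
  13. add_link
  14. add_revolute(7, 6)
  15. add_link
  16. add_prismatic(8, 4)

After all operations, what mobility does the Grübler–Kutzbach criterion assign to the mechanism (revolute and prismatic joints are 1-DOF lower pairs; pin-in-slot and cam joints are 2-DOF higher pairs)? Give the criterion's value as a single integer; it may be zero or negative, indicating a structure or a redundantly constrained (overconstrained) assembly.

M = 11

link 0 = ground. State L|J1|J2 = 1|0|0
+link1  2|0|0
+link2  3|0|0
R(0,1) f=1→J1  3|1|0
+link3  4|1|0
+link4  5|1|0
P(1,2) f=1→J1  5|2|0
C(4,3) f=2→J2  5|2|1
+link5  6|2|1
P(3,0) f=1→J1  6|3|1
C(5,3) f=2→J2  6|3|2
+link6  7|3|2
PS(5,6) f=2→J2  7|3|3
+link7  8|3|3
R(7,6) f=1→J1  8|4|3
+link8  9|4|3
P(8,4) f=1→J1  9|5|3
M = 3(9−1)−2·5−3 = 24−10−3 = 11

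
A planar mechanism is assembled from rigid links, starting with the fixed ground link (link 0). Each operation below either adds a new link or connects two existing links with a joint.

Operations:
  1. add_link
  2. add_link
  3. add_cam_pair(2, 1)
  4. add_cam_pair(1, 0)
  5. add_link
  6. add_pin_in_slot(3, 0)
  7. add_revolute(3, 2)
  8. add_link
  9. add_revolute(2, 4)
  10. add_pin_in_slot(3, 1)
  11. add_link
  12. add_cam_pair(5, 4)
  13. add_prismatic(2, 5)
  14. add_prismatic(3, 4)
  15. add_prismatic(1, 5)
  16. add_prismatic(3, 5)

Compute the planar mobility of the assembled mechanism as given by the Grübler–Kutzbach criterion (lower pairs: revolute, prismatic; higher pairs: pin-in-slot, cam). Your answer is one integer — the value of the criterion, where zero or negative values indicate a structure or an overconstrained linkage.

M = -2

L=1 J1=0 J2=0
add link → L=2 J1=0 J2=0
add link → L=3 J1=0 J2=0
C@2,1 dof=2 J2 → L=3 J1=0 J2=1
C@1,0 dof=2 J2 → L=3 J1=0 J2=2
add link → L=4 J1=0 J2=2
PS@3,0 dof=2 J2 → L=4 J1=0 J2=3
R@3,2 dof=1 J1 → L=4 J1=1 J2=3
add link → L=5 J1=1 J2=3
R@2,4 dof=1 J1 → L=5 J1=2 J2=3
PS@3,1 dof=2 J2 → L=5 J1=2 J2=4
add link → L=6 J1=2 J2=4
C@5,4 dof=2 J2 → L=6 J1=2 J2=5
P@2,5 dof=1 J1 → L=6 J1=3 J2=5
P@3,4 dof=1 J1 → L=6 J1=4 J2=5
P@1,5 dof=1 J1 → L=6 J1=5 J2=5
P@3,5 dof=1 J1 → L=6 J1=6 J2=5
M=3(L−1)−2J1−J2=3·5−2·6−5=-2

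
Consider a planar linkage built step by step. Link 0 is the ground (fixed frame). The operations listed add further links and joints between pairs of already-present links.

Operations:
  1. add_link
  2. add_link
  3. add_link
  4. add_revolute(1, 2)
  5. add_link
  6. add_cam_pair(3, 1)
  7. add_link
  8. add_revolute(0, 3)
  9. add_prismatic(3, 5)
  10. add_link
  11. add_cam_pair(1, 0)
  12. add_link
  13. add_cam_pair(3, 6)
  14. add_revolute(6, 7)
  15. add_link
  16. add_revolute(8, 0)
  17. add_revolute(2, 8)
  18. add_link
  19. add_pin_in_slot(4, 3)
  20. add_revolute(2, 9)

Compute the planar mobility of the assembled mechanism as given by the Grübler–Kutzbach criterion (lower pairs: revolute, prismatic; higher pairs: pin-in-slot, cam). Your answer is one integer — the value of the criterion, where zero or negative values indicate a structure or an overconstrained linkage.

link 0 = ground. State L|J1|J2 = 1|0|0
+link1  2|0|0
+link2  3|0|0
+link3  4|0|0
R(1,2) f=1→J1  4|1|0
+link4  5|1|0
C(3,1) f=2→J2  5|1|1
+link5  6|1|1
R(0,3) f=1→J1  6|2|1
P(3,5) f=1→J1  6|3|1
+link6  7|3|1
C(1,0) f=2→J2  7|3|2
+link7  8|3|2
C(3,6) f=2→J2  8|3|3
R(6,7) f=1→J1  8|4|3
+link8  9|4|3
R(8,0) f=1→J1  9|5|3
R(2,8) f=1→J1  9|6|3
+link9  10|6|3
PS(4,3) f=2→J2  10|6|4
R(2,9) f=1→J1  10|7|4
M = 3(10−1)−2·7−4 = 27−14−4 = 9

M = 9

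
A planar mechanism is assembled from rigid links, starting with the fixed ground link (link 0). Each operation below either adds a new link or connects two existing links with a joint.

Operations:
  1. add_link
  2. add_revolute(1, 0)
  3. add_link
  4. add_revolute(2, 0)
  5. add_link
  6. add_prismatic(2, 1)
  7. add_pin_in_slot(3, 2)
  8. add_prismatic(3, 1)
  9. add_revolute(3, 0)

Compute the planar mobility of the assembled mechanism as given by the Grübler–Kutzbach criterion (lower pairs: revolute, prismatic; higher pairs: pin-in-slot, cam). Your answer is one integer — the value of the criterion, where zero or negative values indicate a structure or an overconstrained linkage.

[1;0;0] (link 0 is ground)
L+ [2;0;0]
R(1,0)∈J1 [2;1;0]
L+ [3;1;0]
R(2,0)∈J1 [3;2;0]
L+ [4;2;0]
P(2,1)∈J1 [4;3;0]
PS(3,2)∈J2 [4;3;1]
P(3,1)∈J1 [4;4;1]
R(3,0)∈J1 [4;5;1]
mobility = 9 − 10 − 1 = -2

M = -2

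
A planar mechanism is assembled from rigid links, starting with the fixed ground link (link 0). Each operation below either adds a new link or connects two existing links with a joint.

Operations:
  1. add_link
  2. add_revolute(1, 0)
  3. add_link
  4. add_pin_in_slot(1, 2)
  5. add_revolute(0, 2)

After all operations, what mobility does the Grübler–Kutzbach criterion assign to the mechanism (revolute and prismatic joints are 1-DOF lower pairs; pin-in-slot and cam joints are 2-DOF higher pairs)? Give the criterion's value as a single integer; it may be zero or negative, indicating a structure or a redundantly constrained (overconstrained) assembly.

M = 1

(L,J1,J2)=(1,0,0); link0 fixed
link1: (2,0,0)
R 1-0 [J1]: (2,1,0)
link2: (3,1,0)
PS 1-2 [J2]: (3,1,1)
R 0-2 [J1]: (3,2,1)
Grübler: 3·2 − 2·2 − 1 = 1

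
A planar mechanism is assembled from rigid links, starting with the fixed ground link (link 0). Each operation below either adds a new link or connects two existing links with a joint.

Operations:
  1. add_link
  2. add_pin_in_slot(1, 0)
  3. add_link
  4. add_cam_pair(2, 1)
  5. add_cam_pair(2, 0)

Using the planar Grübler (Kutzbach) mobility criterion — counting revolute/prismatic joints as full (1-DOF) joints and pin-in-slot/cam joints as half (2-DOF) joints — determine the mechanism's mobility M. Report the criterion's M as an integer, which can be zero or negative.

ground; <1,0,0>
#1 <2,0,0>
PS:1↔0 J2 <2,0,1>
#2 <3,0,1>
C:2↔1 J2 <3,0,2>
C:2↔0 J2 <3,0,3>
3×2 − 2×0 − 1×3 = 3

M = 3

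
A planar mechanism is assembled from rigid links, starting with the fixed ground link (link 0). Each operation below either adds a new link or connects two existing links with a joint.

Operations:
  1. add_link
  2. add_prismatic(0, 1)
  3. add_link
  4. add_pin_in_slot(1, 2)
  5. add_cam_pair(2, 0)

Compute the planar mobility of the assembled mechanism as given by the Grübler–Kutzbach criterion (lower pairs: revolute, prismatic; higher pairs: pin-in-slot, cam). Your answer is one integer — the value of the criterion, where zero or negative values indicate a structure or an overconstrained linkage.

M = 2

link 0 = ground. State L|J1|J2 = 1|0|0
+link1  2|0|0
P(0,1) f=1→J1  2|1|0
+link2  3|1|0
PS(1,2) f=2→J2  3|1|1
C(2,0) f=2→J2  3|1|2
M = 3(3−1)−2·1−2 = 6−2−2 = 2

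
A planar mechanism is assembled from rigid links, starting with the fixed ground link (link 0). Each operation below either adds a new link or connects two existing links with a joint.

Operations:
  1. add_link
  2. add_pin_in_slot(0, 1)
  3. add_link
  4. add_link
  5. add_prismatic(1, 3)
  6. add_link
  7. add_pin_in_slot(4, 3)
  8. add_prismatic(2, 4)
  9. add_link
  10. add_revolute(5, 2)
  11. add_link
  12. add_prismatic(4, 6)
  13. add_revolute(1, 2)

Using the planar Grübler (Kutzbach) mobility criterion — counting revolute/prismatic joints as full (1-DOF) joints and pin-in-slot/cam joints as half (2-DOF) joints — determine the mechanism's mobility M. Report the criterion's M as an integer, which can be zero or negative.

link 0 = ground. State L|J1|J2 = 1|0|0
+link1  2|0|0
PS(0,1) f=2→J2  2|0|1
+link2  3|0|1
+link3  4|0|1
P(1,3) f=1→J1  4|1|1
+link4  5|1|1
PS(4,3) f=2→J2  5|1|2
P(2,4) f=1→J1  5|2|2
+link5  6|2|2
R(5,2) f=1→J1  6|3|2
+link6  7|3|2
P(4,6) f=1→J1  7|4|2
R(1,2) f=1→J1  7|5|2
M = 3(7−1)−2·5−2 = 18−10−2 = 6

M = 6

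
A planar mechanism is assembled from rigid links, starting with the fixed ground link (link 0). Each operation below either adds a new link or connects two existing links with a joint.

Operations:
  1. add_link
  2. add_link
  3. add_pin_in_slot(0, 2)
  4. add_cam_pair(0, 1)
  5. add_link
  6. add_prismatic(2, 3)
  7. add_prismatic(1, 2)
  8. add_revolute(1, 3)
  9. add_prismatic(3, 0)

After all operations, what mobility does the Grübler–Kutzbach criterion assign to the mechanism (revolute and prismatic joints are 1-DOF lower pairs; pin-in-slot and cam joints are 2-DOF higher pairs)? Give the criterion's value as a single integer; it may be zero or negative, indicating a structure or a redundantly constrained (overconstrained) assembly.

M = -1

[1;0;0] (link 0 is ground)
L+ [2;0;0]
L+ [3;0;0]
PS(0,2)∈J2 [3;0;1]
C(0,1)∈J2 [3;0;2]
L+ [4;0;2]
P(2,3)∈J1 [4;1;2]
P(1,2)∈J1 [4;2;2]
R(1,3)∈J1 [4;3;2]
P(3,0)∈J1 [4;4;2]
mobility = 9 − 8 − 2 = -1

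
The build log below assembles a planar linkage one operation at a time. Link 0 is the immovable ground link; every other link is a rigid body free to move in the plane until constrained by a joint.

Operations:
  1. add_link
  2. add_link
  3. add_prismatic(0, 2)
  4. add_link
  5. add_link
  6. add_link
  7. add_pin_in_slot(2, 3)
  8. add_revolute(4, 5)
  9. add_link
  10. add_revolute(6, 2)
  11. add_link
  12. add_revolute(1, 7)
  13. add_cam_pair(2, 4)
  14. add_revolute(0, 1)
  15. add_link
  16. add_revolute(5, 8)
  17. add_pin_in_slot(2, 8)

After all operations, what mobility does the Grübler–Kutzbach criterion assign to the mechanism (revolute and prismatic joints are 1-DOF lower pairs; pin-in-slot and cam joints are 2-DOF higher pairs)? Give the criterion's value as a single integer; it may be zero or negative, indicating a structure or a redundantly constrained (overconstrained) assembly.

L=1 J1=0 J2=0
add link → L=2 J1=0 J2=0
add link → L=3 J1=0 J2=0
P@0,2 dof=1 J1 → L=3 J1=1 J2=0
add link → L=4 J1=1 J2=0
add link → L=5 J1=1 J2=0
add link → L=6 J1=1 J2=0
PS@2,3 dof=2 J2 → L=6 J1=1 J2=1
R@4,5 dof=1 J1 → L=6 J1=2 J2=1
add link → L=7 J1=2 J2=1
R@6,2 dof=1 J1 → L=7 J1=3 J2=1
add link → L=8 J1=3 J2=1
R@1,7 dof=1 J1 → L=8 J1=4 J2=1
C@2,4 dof=2 J2 → L=8 J1=4 J2=2
R@0,1 dof=1 J1 → L=8 J1=5 J2=2
add link → L=9 J1=5 J2=2
R@5,8 dof=1 J1 → L=9 J1=6 J2=2
PS@2,8 dof=2 J2 → L=9 J1=6 J2=3
M=3(L−1)−2J1−J2=3·8−2·6−3=9

M = 9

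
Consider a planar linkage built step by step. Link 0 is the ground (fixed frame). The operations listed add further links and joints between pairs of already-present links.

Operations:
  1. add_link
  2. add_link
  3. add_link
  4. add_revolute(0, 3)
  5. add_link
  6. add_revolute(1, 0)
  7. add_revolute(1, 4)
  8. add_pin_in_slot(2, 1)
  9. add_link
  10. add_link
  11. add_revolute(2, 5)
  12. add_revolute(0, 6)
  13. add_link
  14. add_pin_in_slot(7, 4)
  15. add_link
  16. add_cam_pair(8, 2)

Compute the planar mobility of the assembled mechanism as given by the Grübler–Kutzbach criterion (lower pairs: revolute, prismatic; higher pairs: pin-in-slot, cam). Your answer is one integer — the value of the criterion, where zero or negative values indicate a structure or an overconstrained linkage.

M = 11

link 0 = ground. State L|J1|J2 = 1|0|0
+link1  2|0|0
+link2  3|0|0
+link3  4|0|0
R(0,3) f=1→J1  4|1|0
+link4  5|1|0
R(1,0) f=1→J1  5|2|0
R(1,4) f=1→J1  5|3|0
PS(2,1) f=2→J2  5|3|1
+link5  6|3|1
+link6  7|3|1
R(2,5) f=1→J1  7|4|1
R(0,6) f=1→J1  7|5|1
+link7  8|5|1
PS(7,4) f=2→J2  8|5|2
+link8  9|5|2
C(8,2) f=2→J2  9|5|3
M = 3(9−1)−2·5−3 = 24−10−3 = 11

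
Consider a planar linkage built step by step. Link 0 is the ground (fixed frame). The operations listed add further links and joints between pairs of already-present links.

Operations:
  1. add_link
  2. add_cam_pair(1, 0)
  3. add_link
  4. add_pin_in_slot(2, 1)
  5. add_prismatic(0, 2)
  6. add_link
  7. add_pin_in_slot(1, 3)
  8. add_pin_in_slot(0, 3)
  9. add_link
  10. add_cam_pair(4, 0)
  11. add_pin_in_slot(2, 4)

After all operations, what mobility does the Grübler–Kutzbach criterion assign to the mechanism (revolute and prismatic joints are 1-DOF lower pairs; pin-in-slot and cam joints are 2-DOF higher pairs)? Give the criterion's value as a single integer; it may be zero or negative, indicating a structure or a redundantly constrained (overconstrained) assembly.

M = 4

ground; <1,0,0>
#1 <2,0,0>
C:1↔0 J2 <2,0,1>
#2 <3,0,1>
PS:2↔1 J2 <3,0,2>
P:0↔2 J1 <3,1,2>
#3 <4,1,2>
PS:1↔3 J2 <4,1,3>
PS:0↔3 J2 <4,1,4>
#4 <5,1,4>
C:4↔0 J2 <5,1,5>
PS:2↔4 J2 <5,1,6>
3×4 − 2×1 − 1×6 = 4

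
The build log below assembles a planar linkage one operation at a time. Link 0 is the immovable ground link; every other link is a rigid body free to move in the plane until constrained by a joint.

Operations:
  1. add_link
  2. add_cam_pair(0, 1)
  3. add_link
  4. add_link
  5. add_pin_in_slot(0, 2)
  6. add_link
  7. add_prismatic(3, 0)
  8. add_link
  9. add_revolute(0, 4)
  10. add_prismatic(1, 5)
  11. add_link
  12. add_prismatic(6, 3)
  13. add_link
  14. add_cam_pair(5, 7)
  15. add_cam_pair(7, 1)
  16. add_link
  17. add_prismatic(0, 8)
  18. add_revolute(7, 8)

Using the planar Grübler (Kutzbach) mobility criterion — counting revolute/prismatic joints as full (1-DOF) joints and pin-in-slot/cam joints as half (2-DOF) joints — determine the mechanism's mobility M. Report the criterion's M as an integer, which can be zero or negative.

L=1 J1=0 J2=0
add link → L=2 J1=0 J2=0
C@0,1 dof=2 J2 → L=2 J1=0 J2=1
add link → L=3 J1=0 J2=1
add link → L=4 J1=0 J2=1
PS@0,2 dof=2 J2 → L=4 J1=0 J2=2
add link → L=5 J1=0 J2=2
P@3,0 dof=1 J1 → L=5 J1=1 J2=2
add link → L=6 J1=1 J2=2
R@0,4 dof=1 J1 → L=6 J1=2 J2=2
P@1,5 dof=1 J1 → L=6 J1=3 J2=2
add link → L=7 J1=3 J2=2
P@6,3 dof=1 J1 → L=7 J1=4 J2=2
add link → L=8 J1=4 J2=2
C@5,7 dof=2 J2 → L=8 J1=4 J2=3
C@7,1 dof=2 J2 → L=8 J1=4 J2=4
add link → L=9 J1=4 J2=4
P@0,8 dof=1 J1 → L=9 J1=5 J2=4
R@7,8 dof=1 J1 → L=9 J1=6 J2=4
M=3(L−1)−2J1−J2=3·8−2·6−4=8

M = 8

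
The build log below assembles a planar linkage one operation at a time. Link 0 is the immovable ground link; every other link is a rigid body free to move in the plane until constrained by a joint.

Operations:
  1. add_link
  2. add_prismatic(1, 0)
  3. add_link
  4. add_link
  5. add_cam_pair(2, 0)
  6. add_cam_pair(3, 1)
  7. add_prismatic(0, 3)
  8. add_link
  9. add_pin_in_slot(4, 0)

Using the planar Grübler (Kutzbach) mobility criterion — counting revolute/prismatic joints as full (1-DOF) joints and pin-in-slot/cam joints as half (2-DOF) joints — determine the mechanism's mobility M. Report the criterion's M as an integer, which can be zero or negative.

ground; <1,0,0>
#1 <2,0,0>
P:1↔0 J1 <2,1,0>
#2 <3,1,0>
#3 <4,1,0>
C:2↔0 J2 <4,1,1>
C:3↔1 J2 <4,1,2>
P:0↔3 J1 <4,2,2>
#4 <5,2,2>
PS:4↔0 J2 <5,2,3>
3×4 − 2×2 − 1×3 = 5

M = 5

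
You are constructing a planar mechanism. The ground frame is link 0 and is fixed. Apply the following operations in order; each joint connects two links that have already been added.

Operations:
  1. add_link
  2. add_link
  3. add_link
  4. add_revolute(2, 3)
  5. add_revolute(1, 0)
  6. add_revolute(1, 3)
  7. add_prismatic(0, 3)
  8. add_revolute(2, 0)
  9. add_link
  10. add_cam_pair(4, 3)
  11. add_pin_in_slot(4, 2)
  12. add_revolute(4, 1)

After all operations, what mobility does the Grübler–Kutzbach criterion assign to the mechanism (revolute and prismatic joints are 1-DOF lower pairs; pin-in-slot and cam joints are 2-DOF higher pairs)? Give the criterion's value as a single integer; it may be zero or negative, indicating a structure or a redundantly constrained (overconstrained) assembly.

(L,J1,J2)=(1,0,0); link0 fixed
link1: (2,0,0)
link2: (3,0,0)
link3: (4,0,0)
R 2-3 [J1]: (4,1,0)
R 1-0 [J1]: (4,2,0)
R 1-3 [J1]: (4,3,0)
P 0-3 [J1]: (4,4,0)
R 2-0 [J1]: (4,5,0)
link4: (5,5,0)
C 4-3 [J2]: (5,5,1)
PS 4-2 [J2]: (5,5,2)
R 4-1 [J1]: (5,6,2)
Grübler: 3·4 − 2·6 − 2 = -2

M = -2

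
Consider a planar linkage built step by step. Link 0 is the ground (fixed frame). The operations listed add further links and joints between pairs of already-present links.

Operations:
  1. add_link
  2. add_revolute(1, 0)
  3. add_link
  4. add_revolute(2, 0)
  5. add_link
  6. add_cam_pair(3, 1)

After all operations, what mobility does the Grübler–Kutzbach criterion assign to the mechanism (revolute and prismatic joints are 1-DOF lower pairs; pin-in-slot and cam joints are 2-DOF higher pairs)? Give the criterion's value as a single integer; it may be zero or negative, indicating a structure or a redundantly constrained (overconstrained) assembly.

M = 4

ground; <1,0,0>
#1 <2,0,0>
R:1↔0 J1 <2,1,0>
#2 <3,1,0>
R:2↔0 J1 <3,2,0>
#3 <4,2,0>
C:3↔1 J2 <4,2,1>
3×3 − 2×2 − 1×1 = 4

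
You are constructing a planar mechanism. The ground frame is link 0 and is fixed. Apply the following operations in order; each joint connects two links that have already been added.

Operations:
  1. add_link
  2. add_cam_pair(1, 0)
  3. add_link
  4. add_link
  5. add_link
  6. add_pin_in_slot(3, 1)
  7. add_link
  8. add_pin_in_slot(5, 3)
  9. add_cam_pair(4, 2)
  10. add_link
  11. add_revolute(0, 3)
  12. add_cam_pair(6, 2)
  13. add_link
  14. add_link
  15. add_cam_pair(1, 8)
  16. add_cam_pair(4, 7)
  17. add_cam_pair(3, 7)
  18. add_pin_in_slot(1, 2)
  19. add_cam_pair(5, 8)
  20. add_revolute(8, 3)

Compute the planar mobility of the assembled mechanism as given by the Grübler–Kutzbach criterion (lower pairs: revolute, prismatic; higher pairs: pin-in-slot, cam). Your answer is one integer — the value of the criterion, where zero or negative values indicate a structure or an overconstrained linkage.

M = 10

[1;0;0] (link 0 is ground)
L+ [2;0;0]
C(1,0)∈J2 [2;0;1]
L+ [3;0;1]
L+ [4;0;1]
L+ [5;0;1]
PS(3,1)∈J2 [5;0;2]
L+ [6;0;2]
PS(5,3)∈J2 [6;0;3]
C(4,2)∈J2 [6;0;4]
L+ [7;0;4]
R(0,3)∈J1 [7;1;4]
C(6,2)∈J2 [7;1;5]
L+ [8;1;5]
L+ [9;1;5]
C(1,8)∈J2 [9;1;6]
C(4,7)∈J2 [9;1;7]
C(3,7)∈J2 [9;1;8]
PS(1,2)∈J2 [9;1;9]
C(5,8)∈J2 [9;1;10]
R(8,3)∈J1 [9;2;10]
mobility = 24 − 4 − 10 = 10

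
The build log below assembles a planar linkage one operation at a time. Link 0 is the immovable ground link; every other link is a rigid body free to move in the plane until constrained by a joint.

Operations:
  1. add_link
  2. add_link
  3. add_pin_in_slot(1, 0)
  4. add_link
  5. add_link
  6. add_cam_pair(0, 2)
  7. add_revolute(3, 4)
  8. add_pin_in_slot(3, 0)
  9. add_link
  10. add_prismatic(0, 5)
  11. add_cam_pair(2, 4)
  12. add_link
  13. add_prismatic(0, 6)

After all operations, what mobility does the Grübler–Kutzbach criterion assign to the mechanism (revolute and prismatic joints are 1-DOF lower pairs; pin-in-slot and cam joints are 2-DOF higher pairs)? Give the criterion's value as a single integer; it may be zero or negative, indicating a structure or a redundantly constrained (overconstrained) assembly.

(L,J1,J2)=(1,0,0); link0 fixed
link1: (2,0,0)
link2: (3,0,0)
PS 1-0 [J2]: (3,0,1)
link3: (4,0,1)
link4: (5,0,1)
C 0-2 [J2]: (5,0,2)
R 3-4 [J1]: (5,1,2)
PS 3-0 [J2]: (5,1,3)
link5: (6,1,3)
P 0-5 [J1]: (6,2,3)
C 2-4 [J2]: (6,2,4)
link6: (7,2,4)
P 0-6 [J1]: (7,3,4)
Grübler: 3·6 − 2·3 − 4 = 8

M = 8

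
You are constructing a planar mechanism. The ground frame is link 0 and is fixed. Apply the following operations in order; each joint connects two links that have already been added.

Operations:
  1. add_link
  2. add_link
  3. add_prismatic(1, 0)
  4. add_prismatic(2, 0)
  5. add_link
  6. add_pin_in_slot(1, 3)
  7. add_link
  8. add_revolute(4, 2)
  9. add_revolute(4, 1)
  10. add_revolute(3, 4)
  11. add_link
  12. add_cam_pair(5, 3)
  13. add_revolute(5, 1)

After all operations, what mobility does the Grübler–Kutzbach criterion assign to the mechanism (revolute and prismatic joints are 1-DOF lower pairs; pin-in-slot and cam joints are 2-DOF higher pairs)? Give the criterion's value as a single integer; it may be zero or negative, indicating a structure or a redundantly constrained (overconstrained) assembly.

M = 1

link 0 = ground. State L|J1|J2 = 1|0|0
+link1  2|0|0
+link2  3|0|0
P(1,0) f=1→J1  3|1|0
P(2,0) f=1→J1  3|2|0
+link3  4|2|0
PS(1,3) f=2→J2  4|2|1
+link4  5|2|1
R(4,2) f=1→J1  5|3|1
R(4,1) f=1→J1  5|4|1
R(3,4) f=1→J1  5|5|1
+link5  6|5|1
C(5,3) f=2→J2  6|5|2
R(5,1) f=1→J1  6|6|2
M = 3(6−1)−2·6−2 = 15−12−2 = 1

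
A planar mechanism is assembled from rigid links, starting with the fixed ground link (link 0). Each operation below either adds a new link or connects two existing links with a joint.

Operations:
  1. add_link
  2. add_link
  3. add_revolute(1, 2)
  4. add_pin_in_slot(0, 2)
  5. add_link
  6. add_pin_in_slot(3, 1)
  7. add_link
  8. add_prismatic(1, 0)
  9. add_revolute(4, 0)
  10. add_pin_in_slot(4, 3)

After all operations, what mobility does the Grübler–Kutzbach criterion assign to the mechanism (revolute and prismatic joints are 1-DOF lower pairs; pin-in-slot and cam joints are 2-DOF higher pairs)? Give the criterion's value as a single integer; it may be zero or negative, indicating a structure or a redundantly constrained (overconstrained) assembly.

M = 3

(L,J1,J2)=(1,0,0); link0 fixed
link1: (2,0,0)
link2: (3,0,0)
R 1-2 [J1]: (3,1,0)
PS 0-2 [J2]: (3,1,1)
link3: (4,1,1)
PS 3-1 [J2]: (4,1,2)
link4: (5,1,2)
P 1-0 [J1]: (5,2,2)
R 4-0 [J1]: (5,3,2)
PS 4-3 [J2]: (5,3,3)
Grübler: 3·4 − 2·3 − 3 = 3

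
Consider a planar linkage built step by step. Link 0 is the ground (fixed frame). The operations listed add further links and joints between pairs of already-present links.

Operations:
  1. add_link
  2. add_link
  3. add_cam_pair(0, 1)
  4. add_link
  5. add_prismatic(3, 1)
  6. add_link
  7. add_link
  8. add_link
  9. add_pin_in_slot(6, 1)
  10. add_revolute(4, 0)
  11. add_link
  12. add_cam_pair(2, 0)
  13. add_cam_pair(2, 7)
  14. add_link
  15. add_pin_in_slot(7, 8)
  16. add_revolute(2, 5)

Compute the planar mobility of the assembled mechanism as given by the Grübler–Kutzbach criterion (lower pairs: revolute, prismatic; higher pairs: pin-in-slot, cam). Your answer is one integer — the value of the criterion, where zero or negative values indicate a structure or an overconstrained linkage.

M = 13

link 0 = ground. State L|J1|J2 = 1|0|0
+link1  2|0|0
+link2  3|0|0
C(0,1) f=2→J2  3|0|1
+link3  4|0|1
P(3,1) f=1→J1  4|1|1
+link4  5|1|1
+link5  6|1|1
+link6  7|1|1
PS(6,1) f=2→J2  7|1|2
R(4,0) f=1→J1  7|2|2
+link7  8|2|2
C(2,0) f=2→J2  8|2|3
C(2,7) f=2→J2  8|2|4
+link8  9|2|4
PS(7,8) f=2→J2  9|2|5
R(2,5) f=1→J1  9|3|5
M = 3(9−1)−2·3−5 = 24−6−5 = 13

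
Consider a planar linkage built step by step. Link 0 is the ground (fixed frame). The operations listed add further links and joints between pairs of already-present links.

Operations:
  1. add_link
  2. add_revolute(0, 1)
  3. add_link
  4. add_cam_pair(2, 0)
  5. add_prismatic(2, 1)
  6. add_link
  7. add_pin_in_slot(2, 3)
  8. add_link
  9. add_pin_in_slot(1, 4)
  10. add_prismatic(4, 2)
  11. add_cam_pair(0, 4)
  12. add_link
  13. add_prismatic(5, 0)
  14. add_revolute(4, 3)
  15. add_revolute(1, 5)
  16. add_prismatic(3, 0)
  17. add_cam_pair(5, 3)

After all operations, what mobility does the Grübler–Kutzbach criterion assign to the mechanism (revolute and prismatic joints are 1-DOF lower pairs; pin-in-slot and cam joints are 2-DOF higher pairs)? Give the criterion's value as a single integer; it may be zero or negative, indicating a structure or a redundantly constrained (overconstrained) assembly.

[1;0;0] (link 0 is ground)
L+ [2;0;0]
R(0,1)∈J1 [2;1;0]
L+ [3;1;0]
C(2,0)∈J2 [3;1;1]
P(2,1)∈J1 [3;2;1]
L+ [4;2;1]
PS(2,3)∈J2 [4;2;2]
L+ [5;2;2]
PS(1,4)∈J2 [5;2;3]
P(4,2)∈J1 [5;3;3]
C(0,4)∈J2 [5;3;4]
L+ [6;3;4]
P(5,0)∈J1 [6;4;4]
R(4,3)∈J1 [6;5;4]
R(1,5)∈J1 [6;6;4]
P(3,0)∈J1 [6;7;4]
C(5,3)∈J2 [6;7;5]
mobility = 15 − 14 − 5 = -4

M = -4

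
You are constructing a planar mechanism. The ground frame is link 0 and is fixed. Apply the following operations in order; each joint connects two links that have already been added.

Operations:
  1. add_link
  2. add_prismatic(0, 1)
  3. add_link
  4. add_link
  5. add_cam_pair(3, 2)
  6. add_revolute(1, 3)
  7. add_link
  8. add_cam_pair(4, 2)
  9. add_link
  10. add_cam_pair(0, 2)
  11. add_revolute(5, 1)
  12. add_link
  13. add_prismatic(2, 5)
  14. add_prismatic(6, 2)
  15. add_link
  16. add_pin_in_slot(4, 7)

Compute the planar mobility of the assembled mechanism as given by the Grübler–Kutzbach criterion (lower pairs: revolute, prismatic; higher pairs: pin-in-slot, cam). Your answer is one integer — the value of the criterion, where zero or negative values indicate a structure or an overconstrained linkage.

ground; <1,0,0>
#1 <2,0,0>
P:0↔1 J1 <2,1,0>
#2 <3,1,0>
#3 <4,1,0>
C:3↔2 J2 <4,1,1>
R:1↔3 J1 <4,2,1>
#4 <5,2,1>
C:4↔2 J2 <5,2,2>
#5 <6,2,2>
C:0↔2 J2 <6,2,3>
R:5↔1 J1 <6,3,3>
#6 <7,3,3>
P:2↔5 J1 <7,4,3>
P:6↔2 J1 <7,5,3>
#7 <8,5,3>
PS:4↔7 J2 <8,5,4>
3×7 − 2×5 − 1×4 = 7

M = 7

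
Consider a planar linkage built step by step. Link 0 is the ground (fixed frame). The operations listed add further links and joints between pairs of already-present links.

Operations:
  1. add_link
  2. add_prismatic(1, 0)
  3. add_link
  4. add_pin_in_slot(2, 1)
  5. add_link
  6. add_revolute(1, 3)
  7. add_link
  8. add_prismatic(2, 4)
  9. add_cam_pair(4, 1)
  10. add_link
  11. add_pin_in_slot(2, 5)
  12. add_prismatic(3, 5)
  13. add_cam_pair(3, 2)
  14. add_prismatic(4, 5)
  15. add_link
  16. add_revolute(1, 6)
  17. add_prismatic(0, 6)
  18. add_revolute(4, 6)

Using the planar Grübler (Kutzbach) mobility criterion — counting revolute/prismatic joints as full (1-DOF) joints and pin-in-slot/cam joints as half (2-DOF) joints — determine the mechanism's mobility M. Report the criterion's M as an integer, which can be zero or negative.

M = -2

ground; <1,0,0>
#1 <2,0,0>
P:1↔0 J1 <2,1,0>
#2 <3,1,0>
PS:2↔1 J2 <3,1,1>
#3 <4,1,1>
R:1↔3 J1 <4,2,1>
#4 <5,2,1>
P:2↔4 J1 <5,3,1>
C:4↔1 J2 <5,3,2>
#5 <6,3,2>
PS:2↔5 J2 <6,3,3>
P:3↔5 J1 <6,4,3>
C:3↔2 J2 <6,4,4>
P:4↔5 J1 <6,5,4>
#6 <7,5,4>
R:1↔6 J1 <7,6,4>
P:0↔6 J1 <7,7,4>
R:4↔6 J1 <7,8,4>
3×6 − 2×8 − 1×4 = -2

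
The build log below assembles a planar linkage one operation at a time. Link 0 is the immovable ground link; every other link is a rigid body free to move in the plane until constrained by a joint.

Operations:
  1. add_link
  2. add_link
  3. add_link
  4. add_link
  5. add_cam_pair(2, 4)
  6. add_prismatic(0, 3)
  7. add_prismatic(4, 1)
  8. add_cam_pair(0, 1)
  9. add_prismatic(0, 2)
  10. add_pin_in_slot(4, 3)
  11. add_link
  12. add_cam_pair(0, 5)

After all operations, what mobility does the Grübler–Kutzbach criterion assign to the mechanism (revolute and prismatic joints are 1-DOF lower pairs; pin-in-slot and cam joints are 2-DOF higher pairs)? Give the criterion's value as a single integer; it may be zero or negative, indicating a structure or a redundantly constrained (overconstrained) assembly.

M = 5

ground; <1,0,0>
#1 <2,0,0>
#2 <3,0,0>
#3 <4,0,0>
#4 <5,0,0>
C:2↔4 J2 <5,0,1>
P:0↔3 J1 <5,1,1>
P:4↔1 J1 <5,2,1>
C:0↔1 J2 <5,2,2>
P:0↔2 J1 <5,3,2>
PS:4↔3 J2 <5,3,3>
#5 <6,3,3>
C:0↔5 J2 <6,3,4>
3×5 − 2×3 − 1×4 = 5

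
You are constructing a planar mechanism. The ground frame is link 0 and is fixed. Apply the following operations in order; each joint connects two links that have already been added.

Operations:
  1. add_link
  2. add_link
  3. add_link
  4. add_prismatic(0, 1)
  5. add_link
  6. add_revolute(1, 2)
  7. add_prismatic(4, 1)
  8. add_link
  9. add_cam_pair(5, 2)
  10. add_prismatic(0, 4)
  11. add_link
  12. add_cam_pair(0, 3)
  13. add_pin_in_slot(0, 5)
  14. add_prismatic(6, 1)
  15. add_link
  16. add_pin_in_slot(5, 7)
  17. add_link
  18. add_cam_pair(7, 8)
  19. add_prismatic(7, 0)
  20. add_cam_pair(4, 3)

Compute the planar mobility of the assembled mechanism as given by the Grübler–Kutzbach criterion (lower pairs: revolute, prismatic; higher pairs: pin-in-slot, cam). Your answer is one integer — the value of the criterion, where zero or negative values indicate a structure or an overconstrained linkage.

(L,J1,J2)=(1,0,0); link0 fixed
link1: (2,0,0)
link2: (3,0,0)
link3: (4,0,0)
P 0-1 [J1]: (4,1,0)
link4: (5,1,0)
R 1-2 [J1]: (5,2,0)
P 4-1 [J1]: (5,3,0)
link5: (6,3,0)
C 5-2 [J2]: (6,3,1)
P 0-4 [J1]: (6,4,1)
link6: (7,4,1)
C 0-3 [J2]: (7,4,2)
PS 0-5 [J2]: (7,4,3)
P 6-1 [J1]: (7,5,3)
link7: (8,5,3)
PS 5-7 [J2]: (8,5,4)
link8: (9,5,4)
C 7-8 [J2]: (9,5,5)
P 7-0 [J1]: (9,6,5)
C 4-3 [J2]: (9,6,6)
Grübler: 3·8 − 2·6 − 6 = 6

M = 6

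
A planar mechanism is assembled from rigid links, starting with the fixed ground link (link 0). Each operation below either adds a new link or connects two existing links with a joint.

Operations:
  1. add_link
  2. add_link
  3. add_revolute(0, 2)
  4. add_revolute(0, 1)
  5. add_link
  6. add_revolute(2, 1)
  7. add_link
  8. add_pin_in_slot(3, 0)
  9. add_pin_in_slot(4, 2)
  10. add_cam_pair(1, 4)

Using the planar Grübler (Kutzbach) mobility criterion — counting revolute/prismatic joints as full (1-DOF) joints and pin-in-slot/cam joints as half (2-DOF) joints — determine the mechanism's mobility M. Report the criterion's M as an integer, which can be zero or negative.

M = 3

ground; <1,0,0>
#1 <2,0,0>
#2 <3,0,0>
R:0↔2 J1 <3,1,0>
R:0↔1 J1 <3,2,0>
#3 <4,2,0>
R:2↔1 J1 <4,3,0>
#4 <5,3,0>
PS:3↔0 J2 <5,3,1>
PS:4↔2 J2 <5,3,2>
C:1↔4 J2 <5,3,3>
3×4 − 2×3 − 1×3 = 3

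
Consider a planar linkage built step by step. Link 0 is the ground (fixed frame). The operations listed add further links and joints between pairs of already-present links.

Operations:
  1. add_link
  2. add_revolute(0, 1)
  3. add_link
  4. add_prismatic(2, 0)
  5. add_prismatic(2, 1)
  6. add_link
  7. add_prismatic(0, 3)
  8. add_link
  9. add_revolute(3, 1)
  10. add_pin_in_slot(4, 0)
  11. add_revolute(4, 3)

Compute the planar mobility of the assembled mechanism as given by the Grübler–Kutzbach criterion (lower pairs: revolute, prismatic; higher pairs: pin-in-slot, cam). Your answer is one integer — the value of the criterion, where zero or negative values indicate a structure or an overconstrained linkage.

(L,J1,J2)=(1,0,0); link0 fixed
link1: (2,0,0)
R 0-1 [J1]: (2,1,0)
link2: (3,1,0)
P 2-0 [J1]: (3,2,0)
P 2-1 [J1]: (3,3,0)
link3: (4,3,0)
P 0-3 [J1]: (4,4,0)
link4: (5,4,0)
R 3-1 [J1]: (5,5,0)
PS 4-0 [J2]: (5,5,1)
R 4-3 [J1]: (5,6,1)
Grübler: 3·4 − 2·6 − 1 = -1

M = -1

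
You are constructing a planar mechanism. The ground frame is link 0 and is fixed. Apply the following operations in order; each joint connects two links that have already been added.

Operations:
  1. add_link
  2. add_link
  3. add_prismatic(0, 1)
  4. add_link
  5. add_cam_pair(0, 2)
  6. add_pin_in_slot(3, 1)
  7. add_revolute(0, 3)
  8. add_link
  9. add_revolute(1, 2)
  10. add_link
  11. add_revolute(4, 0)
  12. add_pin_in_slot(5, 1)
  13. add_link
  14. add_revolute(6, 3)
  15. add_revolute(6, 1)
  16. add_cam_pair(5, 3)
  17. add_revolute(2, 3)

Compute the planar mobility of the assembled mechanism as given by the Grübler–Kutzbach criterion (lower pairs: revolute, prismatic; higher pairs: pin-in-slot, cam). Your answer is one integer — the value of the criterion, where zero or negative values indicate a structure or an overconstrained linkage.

(L,J1,J2)=(1,0,0); link0 fixed
link1: (2,0,0)
link2: (3,0,0)
P 0-1 [J1]: (3,1,0)
link3: (4,1,0)
C 0-2 [J2]: (4,1,1)
PS 3-1 [J2]: (4,1,2)
R 0-3 [J1]: (4,2,2)
link4: (5,2,2)
R 1-2 [J1]: (5,3,2)
link5: (6,3,2)
R 4-0 [J1]: (6,4,2)
PS 5-1 [J2]: (6,4,3)
link6: (7,4,3)
R 6-3 [J1]: (7,5,3)
R 6-1 [J1]: (7,6,3)
C 5-3 [J2]: (7,6,4)
R 2-3 [J1]: (7,7,4)
Grübler: 3·6 − 2·7 − 4 = 0

M = 0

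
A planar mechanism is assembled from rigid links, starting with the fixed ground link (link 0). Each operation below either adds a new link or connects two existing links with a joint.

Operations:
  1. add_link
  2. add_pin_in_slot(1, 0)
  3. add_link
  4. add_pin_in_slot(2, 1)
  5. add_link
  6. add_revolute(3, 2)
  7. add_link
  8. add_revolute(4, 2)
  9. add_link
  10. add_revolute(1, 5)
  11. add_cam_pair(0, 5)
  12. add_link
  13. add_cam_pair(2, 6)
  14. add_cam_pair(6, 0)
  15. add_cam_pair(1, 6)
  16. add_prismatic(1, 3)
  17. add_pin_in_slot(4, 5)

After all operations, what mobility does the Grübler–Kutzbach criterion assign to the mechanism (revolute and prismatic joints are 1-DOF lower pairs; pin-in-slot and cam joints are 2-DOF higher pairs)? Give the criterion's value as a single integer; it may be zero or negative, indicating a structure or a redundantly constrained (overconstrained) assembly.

M = 3

link 0 = ground. State L|J1|J2 = 1|0|0
+link1  2|0|0
PS(1,0) f=2→J2  2|0|1
+link2  3|0|1
PS(2,1) f=2→J2  3|0|2
+link3  4|0|2
R(3,2) f=1→J1  4|1|2
+link4  5|1|2
R(4,2) f=1→J1  5|2|2
+link5  6|2|2
R(1,5) f=1→J1  6|3|2
C(0,5) f=2→J2  6|3|3
+link6  7|3|3
C(2,6) f=2→J2  7|3|4
C(6,0) f=2→J2  7|3|5
C(1,6) f=2→J2  7|3|6
P(1,3) f=1→J1  7|4|6
PS(4,5) f=2→J2  7|4|7
M = 3(7−1)−2·4−7 = 18−8−7 = 3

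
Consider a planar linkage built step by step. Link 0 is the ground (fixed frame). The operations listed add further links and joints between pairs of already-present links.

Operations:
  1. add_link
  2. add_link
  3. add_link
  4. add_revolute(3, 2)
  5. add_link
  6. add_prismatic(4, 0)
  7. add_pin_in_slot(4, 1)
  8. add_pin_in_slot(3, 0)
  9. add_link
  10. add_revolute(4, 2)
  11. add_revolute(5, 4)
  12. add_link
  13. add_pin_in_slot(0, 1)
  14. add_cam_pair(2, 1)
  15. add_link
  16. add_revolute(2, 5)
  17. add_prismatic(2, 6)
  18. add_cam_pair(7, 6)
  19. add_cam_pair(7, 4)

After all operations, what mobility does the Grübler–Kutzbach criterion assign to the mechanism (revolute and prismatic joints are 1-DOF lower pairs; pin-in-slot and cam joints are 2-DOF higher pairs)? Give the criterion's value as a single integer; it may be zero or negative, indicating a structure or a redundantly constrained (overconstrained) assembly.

(L,J1,J2)=(1,0,0); link0 fixed
link1: (2,0,0)
link2: (3,0,0)
link3: (4,0,0)
R 3-2 [J1]: (4,1,0)
link4: (5,1,0)
P 4-0 [J1]: (5,2,0)
PS 4-1 [J2]: (5,2,1)
PS 3-0 [J2]: (5,2,2)
link5: (6,2,2)
R 4-2 [J1]: (6,3,2)
R 5-4 [J1]: (6,4,2)
link6: (7,4,2)
PS 0-1 [J2]: (7,4,3)
C 2-1 [J2]: (7,4,4)
link7: (8,4,4)
R 2-5 [J1]: (8,5,4)
P 2-6 [J1]: (8,6,4)
C 7-6 [J2]: (8,6,5)
C 7-4 [J2]: (8,6,6)
Grübler: 3·7 − 2·6 − 6 = 3

M = 3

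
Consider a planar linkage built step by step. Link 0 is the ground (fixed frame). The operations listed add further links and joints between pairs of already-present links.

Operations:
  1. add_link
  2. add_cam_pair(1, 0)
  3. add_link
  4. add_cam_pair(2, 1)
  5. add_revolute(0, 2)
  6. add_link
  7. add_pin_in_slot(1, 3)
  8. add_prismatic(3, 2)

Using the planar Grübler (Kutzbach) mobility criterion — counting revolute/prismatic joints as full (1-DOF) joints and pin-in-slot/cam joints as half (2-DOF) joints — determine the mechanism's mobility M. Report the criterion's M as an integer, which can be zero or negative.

M = 2

[1;0;0] (link 0 is ground)
L+ [2;0;0]
C(1,0)∈J2 [2;0;1]
L+ [3;0;1]
C(2,1)∈J2 [3;0;2]
R(0,2)∈J1 [3;1;2]
L+ [4;1;2]
PS(1,3)∈J2 [4;1;3]
P(3,2)∈J1 [4;2;3]
mobility = 9 − 4 − 3 = 2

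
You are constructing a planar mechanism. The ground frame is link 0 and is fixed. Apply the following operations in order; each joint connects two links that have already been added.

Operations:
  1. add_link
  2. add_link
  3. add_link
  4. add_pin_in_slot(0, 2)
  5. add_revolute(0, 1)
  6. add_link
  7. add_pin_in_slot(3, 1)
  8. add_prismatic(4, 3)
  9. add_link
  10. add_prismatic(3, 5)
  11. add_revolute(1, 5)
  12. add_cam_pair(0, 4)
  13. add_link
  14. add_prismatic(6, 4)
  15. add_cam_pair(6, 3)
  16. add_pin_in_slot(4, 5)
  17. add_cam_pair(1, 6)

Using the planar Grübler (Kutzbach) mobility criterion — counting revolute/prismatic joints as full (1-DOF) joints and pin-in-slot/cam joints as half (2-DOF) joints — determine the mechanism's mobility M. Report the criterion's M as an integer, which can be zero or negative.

link 0 = ground. State L|J1|J2 = 1|0|0
+link1  2|0|0
+link2  3|0|0
+link3  4|0|0
PS(0,2) f=2→J2  4|0|1
R(0,1) f=1→J1  4|1|1
+link4  5|1|1
PS(3,1) f=2→J2  5|1|2
P(4,3) f=1→J1  5|2|2
+link5  6|2|2
P(3,5) f=1→J1  6|3|2
R(1,5) f=1→J1  6|4|2
C(0,4) f=2→J2  6|4|3
+link6  7|4|3
P(6,4) f=1→J1  7|5|3
C(6,3) f=2→J2  7|5|4
PS(4,5) f=2→J2  7|5|5
C(1,6) f=2→J2  7|5|6
M = 3(7−1)−2·5−6 = 18−10−6 = 2

M = 2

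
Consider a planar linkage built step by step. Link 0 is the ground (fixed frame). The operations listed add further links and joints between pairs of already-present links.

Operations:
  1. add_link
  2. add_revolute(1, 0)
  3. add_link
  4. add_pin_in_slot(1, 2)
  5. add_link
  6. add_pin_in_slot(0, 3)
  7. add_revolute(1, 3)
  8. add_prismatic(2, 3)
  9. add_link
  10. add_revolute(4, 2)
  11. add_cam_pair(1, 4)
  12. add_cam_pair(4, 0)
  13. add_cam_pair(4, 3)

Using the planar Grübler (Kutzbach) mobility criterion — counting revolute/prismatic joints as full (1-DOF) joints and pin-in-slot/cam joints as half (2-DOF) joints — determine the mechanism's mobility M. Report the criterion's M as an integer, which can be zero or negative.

[1;0;0] (link 0 is ground)
L+ [2;0;0]
R(1,0)∈J1 [2;1;0]
L+ [3;1;0]
PS(1,2)∈J2 [3;1;1]
L+ [4;1;1]
PS(0,3)∈J2 [4;1;2]
R(1,3)∈J1 [4;2;2]
P(2,3)∈J1 [4;3;2]
L+ [5;3;2]
R(4,2)∈J1 [5;4;2]
C(1,4)∈J2 [5;4;3]
C(4,0)∈J2 [5;4;4]
C(4,3)∈J2 [5;4;5]
mobility = 12 − 8 − 5 = -1

M = -1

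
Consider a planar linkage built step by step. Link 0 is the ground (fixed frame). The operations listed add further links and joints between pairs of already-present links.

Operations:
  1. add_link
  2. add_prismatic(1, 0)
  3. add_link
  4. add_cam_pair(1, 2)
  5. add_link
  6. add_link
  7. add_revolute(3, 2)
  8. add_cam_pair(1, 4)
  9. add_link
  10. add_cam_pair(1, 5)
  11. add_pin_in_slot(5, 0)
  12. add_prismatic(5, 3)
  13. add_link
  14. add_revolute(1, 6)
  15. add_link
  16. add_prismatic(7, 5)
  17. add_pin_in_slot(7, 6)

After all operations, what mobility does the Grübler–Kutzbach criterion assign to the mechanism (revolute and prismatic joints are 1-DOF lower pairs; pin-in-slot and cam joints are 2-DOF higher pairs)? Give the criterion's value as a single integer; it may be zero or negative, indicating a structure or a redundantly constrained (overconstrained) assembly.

link 0 = ground. State L|J1|J2 = 1|0|0
+link1  2|0|0
P(1,0) f=1→J1  2|1|0
+link2  3|1|0
C(1,2) f=2→J2  3|1|1
+link3  4|1|1
+link4  5|1|1
R(3,2) f=1→J1  5|2|1
C(1,4) f=2→J2  5|2|2
+link5  6|2|2
C(1,5) f=2→J2  6|2|3
PS(5,0) f=2→J2  6|2|4
P(5,3) f=1→J1  6|3|4
+link6  7|3|4
R(1,6) f=1→J1  7|4|4
+link7  8|4|4
P(7,5) f=1→J1  8|5|4
PS(7,6) f=2→J2  8|5|5
M = 3(8−1)−2·5−5 = 21−10−5 = 6

M = 6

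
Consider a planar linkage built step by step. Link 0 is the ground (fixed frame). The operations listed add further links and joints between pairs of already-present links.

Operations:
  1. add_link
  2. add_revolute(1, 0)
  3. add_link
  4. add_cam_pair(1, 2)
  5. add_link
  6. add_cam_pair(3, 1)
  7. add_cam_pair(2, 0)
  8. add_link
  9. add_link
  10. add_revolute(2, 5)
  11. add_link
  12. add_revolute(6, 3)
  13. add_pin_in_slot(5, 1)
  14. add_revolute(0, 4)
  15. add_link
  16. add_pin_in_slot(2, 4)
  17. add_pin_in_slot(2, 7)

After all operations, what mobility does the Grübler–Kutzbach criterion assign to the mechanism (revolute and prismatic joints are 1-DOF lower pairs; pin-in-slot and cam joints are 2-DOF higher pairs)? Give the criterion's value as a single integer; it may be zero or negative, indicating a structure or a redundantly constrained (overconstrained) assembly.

(L,J1,J2)=(1,0,0); link0 fixed
link1: (2,0,0)
R 1-0 [J1]: (2,1,0)
link2: (3,1,0)
C 1-2 [J2]: (3,1,1)
link3: (4,1,1)
C 3-1 [J2]: (4,1,2)
C 2-0 [J2]: (4,1,3)
link4: (5,1,3)
link5: (6,1,3)
R 2-5 [J1]: (6,2,3)
link6: (7,2,3)
R 6-3 [J1]: (7,3,3)
PS 5-1 [J2]: (7,3,4)
R 0-4 [J1]: (7,4,4)
link7: (8,4,4)
PS 2-4 [J2]: (8,4,5)
PS 2-7 [J2]: (8,4,6)
Grübler: 3·7 − 2·4 − 6 = 7

M = 7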